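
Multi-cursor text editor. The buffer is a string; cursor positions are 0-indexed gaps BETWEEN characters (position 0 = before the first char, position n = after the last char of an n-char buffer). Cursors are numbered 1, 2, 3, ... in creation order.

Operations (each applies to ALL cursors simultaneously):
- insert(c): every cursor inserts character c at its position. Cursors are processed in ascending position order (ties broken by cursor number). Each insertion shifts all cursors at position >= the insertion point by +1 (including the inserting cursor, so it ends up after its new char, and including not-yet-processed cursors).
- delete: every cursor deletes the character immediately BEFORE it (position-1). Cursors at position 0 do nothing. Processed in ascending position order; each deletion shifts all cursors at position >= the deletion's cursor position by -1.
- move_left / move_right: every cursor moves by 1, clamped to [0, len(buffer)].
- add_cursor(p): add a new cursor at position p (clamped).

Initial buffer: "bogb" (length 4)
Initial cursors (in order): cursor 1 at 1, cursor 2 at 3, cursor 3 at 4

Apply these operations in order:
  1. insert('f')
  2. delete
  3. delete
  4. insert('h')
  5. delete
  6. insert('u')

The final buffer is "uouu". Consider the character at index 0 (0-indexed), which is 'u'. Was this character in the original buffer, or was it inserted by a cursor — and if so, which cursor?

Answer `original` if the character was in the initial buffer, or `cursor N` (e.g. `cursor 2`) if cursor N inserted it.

After op 1 (insert('f')): buffer="bfogfbf" (len 7), cursors c1@2 c2@5 c3@7, authorship .1..2.3
After op 2 (delete): buffer="bogb" (len 4), cursors c1@1 c2@3 c3@4, authorship ....
After op 3 (delete): buffer="o" (len 1), cursors c1@0 c2@1 c3@1, authorship .
After op 4 (insert('h')): buffer="hohh" (len 4), cursors c1@1 c2@4 c3@4, authorship 1.23
After op 5 (delete): buffer="o" (len 1), cursors c1@0 c2@1 c3@1, authorship .
After op 6 (insert('u')): buffer="uouu" (len 4), cursors c1@1 c2@4 c3@4, authorship 1.23
Authorship (.=original, N=cursor N): 1 . 2 3
Index 0: author = 1

Answer: cursor 1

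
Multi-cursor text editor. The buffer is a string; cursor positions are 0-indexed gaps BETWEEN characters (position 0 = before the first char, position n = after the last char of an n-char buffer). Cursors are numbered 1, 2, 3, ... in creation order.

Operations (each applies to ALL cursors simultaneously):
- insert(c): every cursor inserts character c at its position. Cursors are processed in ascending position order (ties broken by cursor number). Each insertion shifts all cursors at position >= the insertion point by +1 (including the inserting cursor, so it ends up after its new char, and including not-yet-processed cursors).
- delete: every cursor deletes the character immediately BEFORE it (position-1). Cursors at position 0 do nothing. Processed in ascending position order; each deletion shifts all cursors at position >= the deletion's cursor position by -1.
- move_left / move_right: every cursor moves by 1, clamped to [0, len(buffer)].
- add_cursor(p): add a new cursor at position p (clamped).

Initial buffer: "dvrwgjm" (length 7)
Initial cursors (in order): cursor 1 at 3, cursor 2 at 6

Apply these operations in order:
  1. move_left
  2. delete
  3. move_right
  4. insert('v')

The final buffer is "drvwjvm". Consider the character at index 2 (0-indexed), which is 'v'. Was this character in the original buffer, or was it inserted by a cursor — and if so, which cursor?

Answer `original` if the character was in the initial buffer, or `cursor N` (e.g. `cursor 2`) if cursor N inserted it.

After op 1 (move_left): buffer="dvrwgjm" (len 7), cursors c1@2 c2@5, authorship .......
After op 2 (delete): buffer="drwjm" (len 5), cursors c1@1 c2@3, authorship .....
After op 3 (move_right): buffer="drwjm" (len 5), cursors c1@2 c2@4, authorship .....
After op 4 (insert('v')): buffer="drvwjvm" (len 7), cursors c1@3 c2@6, authorship ..1..2.
Authorship (.=original, N=cursor N): . . 1 . . 2 .
Index 2: author = 1

Answer: cursor 1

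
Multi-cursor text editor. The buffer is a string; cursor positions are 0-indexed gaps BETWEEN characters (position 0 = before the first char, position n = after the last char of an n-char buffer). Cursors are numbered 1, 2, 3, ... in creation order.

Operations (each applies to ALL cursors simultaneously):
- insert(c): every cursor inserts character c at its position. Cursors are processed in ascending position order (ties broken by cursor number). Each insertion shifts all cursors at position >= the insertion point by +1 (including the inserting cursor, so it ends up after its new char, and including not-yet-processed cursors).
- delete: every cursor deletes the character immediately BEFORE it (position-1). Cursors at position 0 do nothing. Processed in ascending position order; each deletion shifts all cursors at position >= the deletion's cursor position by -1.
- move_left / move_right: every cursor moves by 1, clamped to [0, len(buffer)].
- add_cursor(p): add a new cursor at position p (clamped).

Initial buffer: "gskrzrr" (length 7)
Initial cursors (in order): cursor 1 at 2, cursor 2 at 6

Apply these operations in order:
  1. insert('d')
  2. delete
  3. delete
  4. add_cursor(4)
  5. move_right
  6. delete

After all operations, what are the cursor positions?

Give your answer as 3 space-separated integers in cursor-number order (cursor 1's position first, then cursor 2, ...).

Answer: 1 2 2

Derivation:
After op 1 (insert('d')): buffer="gsdkrzrdr" (len 9), cursors c1@3 c2@8, authorship ..1....2.
After op 2 (delete): buffer="gskrzrr" (len 7), cursors c1@2 c2@6, authorship .......
After op 3 (delete): buffer="gkrzr" (len 5), cursors c1@1 c2@4, authorship .....
After op 4 (add_cursor(4)): buffer="gkrzr" (len 5), cursors c1@1 c2@4 c3@4, authorship .....
After op 5 (move_right): buffer="gkrzr" (len 5), cursors c1@2 c2@5 c3@5, authorship .....
After op 6 (delete): buffer="gr" (len 2), cursors c1@1 c2@2 c3@2, authorship ..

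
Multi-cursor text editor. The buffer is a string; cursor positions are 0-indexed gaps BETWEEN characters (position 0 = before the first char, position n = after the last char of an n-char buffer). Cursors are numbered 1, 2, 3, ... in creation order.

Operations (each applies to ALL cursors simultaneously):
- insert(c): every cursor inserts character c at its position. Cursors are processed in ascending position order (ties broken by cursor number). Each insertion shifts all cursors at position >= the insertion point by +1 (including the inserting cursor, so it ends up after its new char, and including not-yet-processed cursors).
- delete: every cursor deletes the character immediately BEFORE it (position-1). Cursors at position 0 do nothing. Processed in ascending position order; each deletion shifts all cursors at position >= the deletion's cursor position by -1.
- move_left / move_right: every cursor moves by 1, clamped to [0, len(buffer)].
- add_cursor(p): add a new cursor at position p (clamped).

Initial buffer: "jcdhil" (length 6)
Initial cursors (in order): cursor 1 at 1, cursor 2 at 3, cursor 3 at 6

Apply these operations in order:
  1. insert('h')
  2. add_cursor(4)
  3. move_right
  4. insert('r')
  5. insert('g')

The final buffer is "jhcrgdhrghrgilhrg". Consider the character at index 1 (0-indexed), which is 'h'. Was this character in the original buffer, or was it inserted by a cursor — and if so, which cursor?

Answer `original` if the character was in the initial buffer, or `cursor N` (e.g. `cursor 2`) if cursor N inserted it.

Answer: cursor 1

Derivation:
After op 1 (insert('h')): buffer="jhcdhhilh" (len 9), cursors c1@2 c2@5 c3@9, authorship .1..2...3
After op 2 (add_cursor(4)): buffer="jhcdhhilh" (len 9), cursors c1@2 c4@4 c2@5 c3@9, authorship .1..2...3
After op 3 (move_right): buffer="jhcdhhilh" (len 9), cursors c1@3 c4@5 c2@6 c3@9, authorship .1..2...3
After op 4 (insert('r')): buffer="jhcrdhrhrilhr" (len 13), cursors c1@4 c4@7 c2@9 c3@13, authorship .1.1.24.2..33
After op 5 (insert('g')): buffer="jhcrgdhrghrgilhrg" (len 17), cursors c1@5 c4@9 c2@12 c3@17, authorship .1.11.244.22..333
Authorship (.=original, N=cursor N): . 1 . 1 1 . 2 4 4 . 2 2 . . 3 3 3
Index 1: author = 1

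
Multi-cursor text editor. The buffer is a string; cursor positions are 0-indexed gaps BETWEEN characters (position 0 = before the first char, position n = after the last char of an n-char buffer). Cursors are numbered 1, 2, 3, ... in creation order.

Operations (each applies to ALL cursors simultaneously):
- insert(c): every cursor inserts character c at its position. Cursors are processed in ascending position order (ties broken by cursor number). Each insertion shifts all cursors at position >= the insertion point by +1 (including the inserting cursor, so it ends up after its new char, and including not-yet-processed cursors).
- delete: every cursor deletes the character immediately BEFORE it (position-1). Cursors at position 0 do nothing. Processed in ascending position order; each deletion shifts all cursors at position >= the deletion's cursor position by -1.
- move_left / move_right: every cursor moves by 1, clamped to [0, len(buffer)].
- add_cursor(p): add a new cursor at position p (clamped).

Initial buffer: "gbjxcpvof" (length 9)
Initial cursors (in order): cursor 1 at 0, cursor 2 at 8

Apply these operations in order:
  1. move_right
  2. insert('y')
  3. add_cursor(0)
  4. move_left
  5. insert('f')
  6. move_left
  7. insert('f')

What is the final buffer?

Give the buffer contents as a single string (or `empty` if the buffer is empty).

After op 1 (move_right): buffer="gbjxcpvof" (len 9), cursors c1@1 c2@9, authorship .........
After op 2 (insert('y')): buffer="gybjxcpvofy" (len 11), cursors c1@2 c2@11, authorship .1........2
After op 3 (add_cursor(0)): buffer="gybjxcpvofy" (len 11), cursors c3@0 c1@2 c2@11, authorship .1........2
After op 4 (move_left): buffer="gybjxcpvofy" (len 11), cursors c3@0 c1@1 c2@10, authorship .1........2
After op 5 (insert('f')): buffer="fgfybjxcpvoffy" (len 14), cursors c3@1 c1@3 c2@13, authorship 3.11........22
After op 6 (move_left): buffer="fgfybjxcpvoffy" (len 14), cursors c3@0 c1@2 c2@12, authorship 3.11........22
After op 7 (insert('f')): buffer="ffgffybjxcpvofffy" (len 17), cursors c3@1 c1@4 c2@15, authorship 33.111........222

Answer: ffgffybjxcpvofffy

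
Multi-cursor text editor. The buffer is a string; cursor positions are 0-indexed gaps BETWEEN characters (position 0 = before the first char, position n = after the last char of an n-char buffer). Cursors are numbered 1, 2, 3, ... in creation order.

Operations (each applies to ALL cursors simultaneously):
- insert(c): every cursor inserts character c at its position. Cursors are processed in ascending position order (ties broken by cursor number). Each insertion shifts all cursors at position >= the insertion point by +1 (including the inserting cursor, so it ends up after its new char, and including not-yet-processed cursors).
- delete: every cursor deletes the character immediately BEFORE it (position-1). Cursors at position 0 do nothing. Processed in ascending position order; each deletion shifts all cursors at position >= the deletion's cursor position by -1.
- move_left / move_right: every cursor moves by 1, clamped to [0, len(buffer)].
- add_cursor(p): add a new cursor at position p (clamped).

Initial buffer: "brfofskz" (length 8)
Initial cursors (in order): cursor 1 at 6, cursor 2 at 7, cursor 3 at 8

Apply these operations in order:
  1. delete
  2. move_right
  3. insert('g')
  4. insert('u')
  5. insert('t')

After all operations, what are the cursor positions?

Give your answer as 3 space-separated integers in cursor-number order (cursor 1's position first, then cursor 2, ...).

After op 1 (delete): buffer="brfof" (len 5), cursors c1@5 c2@5 c3@5, authorship .....
After op 2 (move_right): buffer="brfof" (len 5), cursors c1@5 c2@5 c3@5, authorship .....
After op 3 (insert('g')): buffer="brfofggg" (len 8), cursors c1@8 c2@8 c3@8, authorship .....123
After op 4 (insert('u')): buffer="brfofggguuu" (len 11), cursors c1@11 c2@11 c3@11, authorship .....123123
After op 5 (insert('t')): buffer="brfofggguuuttt" (len 14), cursors c1@14 c2@14 c3@14, authorship .....123123123

Answer: 14 14 14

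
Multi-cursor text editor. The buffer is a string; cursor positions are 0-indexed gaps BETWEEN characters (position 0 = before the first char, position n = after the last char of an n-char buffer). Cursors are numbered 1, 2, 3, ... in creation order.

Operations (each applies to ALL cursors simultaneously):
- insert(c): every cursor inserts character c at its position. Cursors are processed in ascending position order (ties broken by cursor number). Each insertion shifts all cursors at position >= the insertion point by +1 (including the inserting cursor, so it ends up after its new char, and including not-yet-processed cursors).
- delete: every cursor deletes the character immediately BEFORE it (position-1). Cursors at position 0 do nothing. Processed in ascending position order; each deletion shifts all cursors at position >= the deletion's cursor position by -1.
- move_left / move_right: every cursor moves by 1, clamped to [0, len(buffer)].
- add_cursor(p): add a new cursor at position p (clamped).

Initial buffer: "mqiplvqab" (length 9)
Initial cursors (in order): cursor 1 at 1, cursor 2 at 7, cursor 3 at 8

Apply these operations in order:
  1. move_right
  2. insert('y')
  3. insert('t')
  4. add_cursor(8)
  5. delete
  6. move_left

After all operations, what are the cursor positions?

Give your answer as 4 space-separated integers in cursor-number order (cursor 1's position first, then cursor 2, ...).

After op 1 (move_right): buffer="mqiplvqab" (len 9), cursors c1@2 c2@8 c3@9, authorship .........
After op 2 (insert('y')): buffer="mqyiplvqayby" (len 12), cursors c1@3 c2@10 c3@12, authorship ..1......2.3
After op 3 (insert('t')): buffer="mqytiplvqaytbyt" (len 15), cursors c1@4 c2@12 c3@15, authorship ..11......22.33
After op 4 (add_cursor(8)): buffer="mqytiplvqaytbyt" (len 15), cursors c1@4 c4@8 c2@12 c3@15, authorship ..11......22.33
After op 5 (delete): buffer="mqyiplqayby" (len 11), cursors c1@3 c4@6 c2@9 c3@11, authorship ..1.....2.3
After op 6 (move_left): buffer="mqyiplqayby" (len 11), cursors c1@2 c4@5 c2@8 c3@10, authorship ..1.....2.3

Answer: 2 8 10 5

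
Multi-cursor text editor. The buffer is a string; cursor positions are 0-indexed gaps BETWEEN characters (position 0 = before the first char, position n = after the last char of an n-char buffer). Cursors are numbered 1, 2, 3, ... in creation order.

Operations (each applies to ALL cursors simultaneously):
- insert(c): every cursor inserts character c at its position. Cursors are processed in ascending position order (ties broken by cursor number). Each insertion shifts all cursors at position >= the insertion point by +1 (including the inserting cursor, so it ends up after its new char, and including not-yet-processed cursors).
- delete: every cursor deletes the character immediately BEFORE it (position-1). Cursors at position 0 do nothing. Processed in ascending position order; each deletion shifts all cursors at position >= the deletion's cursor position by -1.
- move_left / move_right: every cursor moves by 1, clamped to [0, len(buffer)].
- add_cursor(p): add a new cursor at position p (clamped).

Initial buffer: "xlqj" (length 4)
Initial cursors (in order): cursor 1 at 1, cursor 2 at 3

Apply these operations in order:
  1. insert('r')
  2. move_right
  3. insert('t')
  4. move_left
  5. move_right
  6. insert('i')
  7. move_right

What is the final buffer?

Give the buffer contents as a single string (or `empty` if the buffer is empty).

Answer: xrltiqrjti

Derivation:
After op 1 (insert('r')): buffer="xrlqrj" (len 6), cursors c1@2 c2@5, authorship .1..2.
After op 2 (move_right): buffer="xrlqrj" (len 6), cursors c1@3 c2@6, authorship .1..2.
After op 3 (insert('t')): buffer="xrltqrjt" (len 8), cursors c1@4 c2@8, authorship .1.1.2.2
After op 4 (move_left): buffer="xrltqrjt" (len 8), cursors c1@3 c2@7, authorship .1.1.2.2
After op 5 (move_right): buffer="xrltqrjt" (len 8), cursors c1@4 c2@8, authorship .1.1.2.2
After op 6 (insert('i')): buffer="xrltiqrjti" (len 10), cursors c1@5 c2@10, authorship .1.11.2.22
After op 7 (move_right): buffer="xrltiqrjti" (len 10), cursors c1@6 c2@10, authorship .1.11.2.22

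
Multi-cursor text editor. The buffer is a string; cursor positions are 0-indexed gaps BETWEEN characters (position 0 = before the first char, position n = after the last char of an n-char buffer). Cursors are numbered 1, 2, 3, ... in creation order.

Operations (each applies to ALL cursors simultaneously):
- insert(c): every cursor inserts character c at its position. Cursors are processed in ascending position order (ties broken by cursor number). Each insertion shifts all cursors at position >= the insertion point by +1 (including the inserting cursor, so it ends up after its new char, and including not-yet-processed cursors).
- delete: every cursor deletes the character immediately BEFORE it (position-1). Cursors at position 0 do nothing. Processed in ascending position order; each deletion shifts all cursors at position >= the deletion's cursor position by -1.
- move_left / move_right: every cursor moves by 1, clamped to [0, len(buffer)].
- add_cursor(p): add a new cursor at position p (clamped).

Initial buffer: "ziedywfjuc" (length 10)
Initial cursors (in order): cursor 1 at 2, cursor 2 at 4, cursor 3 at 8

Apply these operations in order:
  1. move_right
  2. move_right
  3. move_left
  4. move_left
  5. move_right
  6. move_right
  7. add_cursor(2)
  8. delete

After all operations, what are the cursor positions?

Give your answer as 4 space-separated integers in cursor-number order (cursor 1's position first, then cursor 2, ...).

Answer: 2 3 6 1

Derivation:
After op 1 (move_right): buffer="ziedywfjuc" (len 10), cursors c1@3 c2@5 c3@9, authorship ..........
After op 2 (move_right): buffer="ziedywfjuc" (len 10), cursors c1@4 c2@6 c3@10, authorship ..........
After op 3 (move_left): buffer="ziedywfjuc" (len 10), cursors c1@3 c2@5 c3@9, authorship ..........
After op 4 (move_left): buffer="ziedywfjuc" (len 10), cursors c1@2 c2@4 c3@8, authorship ..........
After op 5 (move_right): buffer="ziedywfjuc" (len 10), cursors c1@3 c2@5 c3@9, authorship ..........
After op 6 (move_right): buffer="ziedywfjuc" (len 10), cursors c1@4 c2@6 c3@10, authorship ..........
After op 7 (add_cursor(2)): buffer="ziedywfjuc" (len 10), cursors c4@2 c1@4 c2@6 c3@10, authorship ..........
After op 8 (delete): buffer="zeyfju" (len 6), cursors c4@1 c1@2 c2@3 c3@6, authorship ......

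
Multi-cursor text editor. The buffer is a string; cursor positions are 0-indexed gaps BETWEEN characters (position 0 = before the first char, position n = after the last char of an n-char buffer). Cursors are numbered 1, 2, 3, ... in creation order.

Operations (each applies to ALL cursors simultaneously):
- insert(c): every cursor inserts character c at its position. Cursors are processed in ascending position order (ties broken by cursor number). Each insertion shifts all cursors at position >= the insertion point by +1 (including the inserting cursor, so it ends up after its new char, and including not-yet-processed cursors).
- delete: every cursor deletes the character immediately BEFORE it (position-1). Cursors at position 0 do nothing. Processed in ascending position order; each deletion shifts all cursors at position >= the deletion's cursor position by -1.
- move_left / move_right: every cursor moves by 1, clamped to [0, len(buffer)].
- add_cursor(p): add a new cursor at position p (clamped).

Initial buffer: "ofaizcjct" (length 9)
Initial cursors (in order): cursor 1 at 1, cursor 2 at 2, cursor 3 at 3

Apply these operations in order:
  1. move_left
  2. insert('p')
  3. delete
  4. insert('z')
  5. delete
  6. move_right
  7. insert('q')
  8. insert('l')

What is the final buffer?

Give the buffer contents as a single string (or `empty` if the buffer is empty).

Answer: oqlfqlaqlizcjct

Derivation:
After op 1 (move_left): buffer="ofaizcjct" (len 9), cursors c1@0 c2@1 c3@2, authorship .........
After op 2 (insert('p')): buffer="popfpaizcjct" (len 12), cursors c1@1 c2@3 c3@5, authorship 1.2.3.......
After op 3 (delete): buffer="ofaizcjct" (len 9), cursors c1@0 c2@1 c3@2, authorship .........
After op 4 (insert('z')): buffer="zozfzaizcjct" (len 12), cursors c1@1 c2@3 c3@5, authorship 1.2.3.......
After op 5 (delete): buffer="ofaizcjct" (len 9), cursors c1@0 c2@1 c3@2, authorship .........
After op 6 (move_right): buffer="ofaizcjct" (len 9), cursors c1@1 c2@2 c3@3, authorship .........
After op 7 (insert('q')): buffer="oqfqaqizcjct" (len 12), cursors c1@2 c2@4 c3@6, authorship .1.2.3......
After op 8 (insert('l')): buffer="oqlfqlaqlizcjct" (len 15), cursors c1@3 c2@6 c3@9, authorship .11.22.33......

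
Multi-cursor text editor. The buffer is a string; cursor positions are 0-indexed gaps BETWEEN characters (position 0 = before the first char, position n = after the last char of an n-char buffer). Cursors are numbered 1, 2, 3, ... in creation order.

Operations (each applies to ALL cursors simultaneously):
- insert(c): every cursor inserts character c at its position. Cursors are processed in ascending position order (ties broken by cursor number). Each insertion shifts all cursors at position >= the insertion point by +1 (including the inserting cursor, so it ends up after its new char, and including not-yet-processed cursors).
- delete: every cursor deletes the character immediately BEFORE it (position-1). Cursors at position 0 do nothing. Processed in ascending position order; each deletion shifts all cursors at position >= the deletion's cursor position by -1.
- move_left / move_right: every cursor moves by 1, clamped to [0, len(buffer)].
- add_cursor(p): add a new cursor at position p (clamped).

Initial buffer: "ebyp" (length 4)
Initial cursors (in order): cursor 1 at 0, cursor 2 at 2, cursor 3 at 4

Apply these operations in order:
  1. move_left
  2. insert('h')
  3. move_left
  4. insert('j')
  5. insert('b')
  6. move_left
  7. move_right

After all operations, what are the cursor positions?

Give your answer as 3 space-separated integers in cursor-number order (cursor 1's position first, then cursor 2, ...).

After op 1 (move_left): buffer="ebyp" (len 4), cursors c1@0 c2@1 c3@3, authorship ....
After op 2 (insert('h')): buffer="hehbyhp" (len 7), cursors c1@1 c2@3 c3@6, authorship 1.2..3.
After op 3 (move_left): buffer="hehbyhp" (len 7), cursors c1@0 c2@2 c3@5, authorship 1.2..3.
After op 4 (insert('j')): buffer="jhejhbyjhp" (len 10), cursors c1@1 c2@4 c3@8, authorship 11.22..33.
After op 5 (insert('b')): buffer="jbhejbhbyjbhp" (len 13), cursors c1@2 c2@6 c3@11, authorship 111.222..333.
After op 6 (move_left): buffer="jbhejbhbyjbhp" (len 13), cursors c1@1 c2@5 c3@10, authorship 111.222..333.
After op 7 (move_right): buffer="jbhejbhbyjbhp" (len 13), cursors c1@2 c2@6 c3@11, authorship 111.222..333.

Answer: 2 6 11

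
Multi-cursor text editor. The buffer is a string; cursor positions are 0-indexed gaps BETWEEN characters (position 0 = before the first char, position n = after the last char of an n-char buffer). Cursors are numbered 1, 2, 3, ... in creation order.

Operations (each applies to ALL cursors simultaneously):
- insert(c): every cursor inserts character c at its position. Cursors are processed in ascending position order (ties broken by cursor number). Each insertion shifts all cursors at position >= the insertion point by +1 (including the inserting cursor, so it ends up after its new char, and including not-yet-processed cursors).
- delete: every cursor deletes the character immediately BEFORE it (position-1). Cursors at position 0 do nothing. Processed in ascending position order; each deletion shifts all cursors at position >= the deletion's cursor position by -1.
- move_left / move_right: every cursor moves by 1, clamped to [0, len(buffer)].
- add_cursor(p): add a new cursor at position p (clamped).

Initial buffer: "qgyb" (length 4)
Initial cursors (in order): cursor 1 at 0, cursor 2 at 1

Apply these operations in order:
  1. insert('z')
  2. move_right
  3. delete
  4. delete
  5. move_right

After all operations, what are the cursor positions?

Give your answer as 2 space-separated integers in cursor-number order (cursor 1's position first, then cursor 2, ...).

After op 1 (insert('z')): buffer="zqzgyb" (len 6), cursors c1@1 c2@3, authorship 1.2...
After op 2 (move_right): buffer="zqzgyb" (len 6), cursors c1@2 c2@4, authorship 1.2...
After op 3 (delete): buffer="zzyb" (len 4), cursors c1@1 c2@2, authorship 12..
After op 4 (delete): buffer="yb" (len 2), cursors c1@0 c2@0, authorship ..
After op 5 (move_right): buffer="yb" (len 2), cursors c1@1 c2@1, authorship ..

Answer: 1 1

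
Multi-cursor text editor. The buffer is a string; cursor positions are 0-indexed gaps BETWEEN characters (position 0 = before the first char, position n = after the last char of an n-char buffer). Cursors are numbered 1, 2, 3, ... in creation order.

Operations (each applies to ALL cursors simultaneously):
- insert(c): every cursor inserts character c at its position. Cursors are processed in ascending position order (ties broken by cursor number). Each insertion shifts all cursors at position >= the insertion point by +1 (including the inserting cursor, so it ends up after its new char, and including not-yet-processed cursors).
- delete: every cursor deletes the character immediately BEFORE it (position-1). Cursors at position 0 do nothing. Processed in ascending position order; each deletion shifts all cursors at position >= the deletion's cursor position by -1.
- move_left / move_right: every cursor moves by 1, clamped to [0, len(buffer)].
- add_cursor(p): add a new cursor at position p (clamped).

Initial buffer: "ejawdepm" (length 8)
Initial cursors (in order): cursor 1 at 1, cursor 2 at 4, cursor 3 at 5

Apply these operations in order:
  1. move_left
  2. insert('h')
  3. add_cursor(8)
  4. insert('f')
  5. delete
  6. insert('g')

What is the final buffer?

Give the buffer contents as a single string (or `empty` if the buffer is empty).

After op 1 (move_left): buffer="ejawdepm" (len 8), cursors c1@0 c2@3 c3@4, authorship ........
After op 2 (insert('h')): buffer="hejahwhdepm" (len 11), cursors c1@1 c2@5 c3@7, authorship 1...2.3....
After op 3 (add_cursor(8)): buffer="hejahwhdepm" (len 11), cursors c1@1 c2@5 c3@7 c4@8, authorship 1...2.3....
After op 4 (insert('f')): buffer="hfejahfwhfdfepm" (len 15), cursors c1@2 c2@7 c3@10 c4@12, authorship 11...22.33.4...
After op 5 (delete): buffer="hejahwhdepm" (len 11), cursors c1@1 c2@5 c3@7 c4@8, authorship 1...2.3....
After op 6 (insert('g')): buffer="hgejahgwhgdgepm" (len 15), cursors c1@2 c2@7 c3@10 c4@12, authorship 11...22.33.4...

Answer: hgejahgwhgdgepm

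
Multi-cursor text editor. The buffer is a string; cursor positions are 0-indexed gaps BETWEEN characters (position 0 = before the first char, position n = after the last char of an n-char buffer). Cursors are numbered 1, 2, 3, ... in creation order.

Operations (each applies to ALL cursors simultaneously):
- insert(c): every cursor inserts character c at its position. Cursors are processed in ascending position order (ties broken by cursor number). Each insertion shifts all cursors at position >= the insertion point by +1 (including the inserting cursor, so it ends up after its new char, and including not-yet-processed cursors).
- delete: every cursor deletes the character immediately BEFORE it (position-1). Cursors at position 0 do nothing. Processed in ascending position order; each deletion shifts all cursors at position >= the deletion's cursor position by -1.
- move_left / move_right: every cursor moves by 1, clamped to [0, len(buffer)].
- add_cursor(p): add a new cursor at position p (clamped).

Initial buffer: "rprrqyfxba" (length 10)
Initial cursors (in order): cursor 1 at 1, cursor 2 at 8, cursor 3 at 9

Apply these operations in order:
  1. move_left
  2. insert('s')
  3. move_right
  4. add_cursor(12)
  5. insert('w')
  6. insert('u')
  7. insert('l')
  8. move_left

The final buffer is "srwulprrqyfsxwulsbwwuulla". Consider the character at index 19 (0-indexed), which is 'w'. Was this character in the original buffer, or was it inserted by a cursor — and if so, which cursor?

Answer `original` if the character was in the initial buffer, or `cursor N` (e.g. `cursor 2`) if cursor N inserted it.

Answer: cursor 4

Derivation:
After op 1 (move_left): buffer="rprrqyfxba" (len 10), cursors c1@0 c2@7 c3@8, authorship ..........
After op 2 (insert('s')): buffer="srprrqyfsxsba" (len 13), cursors c1@1 c2@9 c3@11, authorship 1.......2.3..
After op 3 (move_right): buffer="srprrqyfsxsba" (len 13), cursors c1@2 c2@10 c3@12, authorship 1.......2.3..
After op 4 (add_cursor(12)): buffer="srprrqyfsxsba" (len 13), cursors c1@2 c2@10 c3@12 c4@12, authorship 1.......2.3..
After op 5 (insert('w')): buffer="srwprrqyfsxwsbwwa" (len 17), cursors c1@3 c2@12 c3@16 c4@16, authorship 1.1......2.23.34.
After op 6 (insert('u')): buffer="srwuprrqyfsxwusbwwuua" (len 21), cursors c1@4 c2@14 c3@20 c4@20, authorship 1.11......2.223.3434.
After op 7 (insert('l')): buffer="srwulprrqyfsxwulsbwwuulla" (len 25), cursors c1@5 c2@16 c3@24 c4@24, authorship 1.111......2.2223.343434.
After op 8 (move_left): buffer="srwulprrqyfsxwulsbwwuulla" (len 25), cursors c1@4 c2@15 c3@23 c4@23, authorship 1.111......2.2223.343434.
Authorship (.=original, N=cursor N): 1 . 1 1 1 . . . . . . 2 . 2 2 2 3 . 3 4 3 4 3 4 .
Index 19: author = 4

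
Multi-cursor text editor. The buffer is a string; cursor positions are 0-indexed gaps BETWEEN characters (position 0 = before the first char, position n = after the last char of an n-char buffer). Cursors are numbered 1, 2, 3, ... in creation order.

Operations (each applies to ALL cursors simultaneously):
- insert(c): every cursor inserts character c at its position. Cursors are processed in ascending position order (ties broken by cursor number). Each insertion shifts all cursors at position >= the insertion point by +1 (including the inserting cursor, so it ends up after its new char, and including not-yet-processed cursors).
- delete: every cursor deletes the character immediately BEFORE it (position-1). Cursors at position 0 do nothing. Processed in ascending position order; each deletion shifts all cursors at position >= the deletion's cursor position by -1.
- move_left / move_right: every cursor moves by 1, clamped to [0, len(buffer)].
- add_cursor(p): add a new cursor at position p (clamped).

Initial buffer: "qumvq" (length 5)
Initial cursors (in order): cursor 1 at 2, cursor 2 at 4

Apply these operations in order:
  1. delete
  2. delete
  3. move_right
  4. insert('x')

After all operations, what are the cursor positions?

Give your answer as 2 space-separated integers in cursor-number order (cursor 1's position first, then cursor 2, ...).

After op 1 (delete): buffer="qmq" (len 3), cursors c1@1 c2@2, authorship ...
After op 2 (delete): buffer="q" (len 1), cursors c1@0 c2@0, authorship .
After op 3 (move_right): buffer="q" (len 1), cursors c1@1 c2@1, authorship .
After op 4 (insert('x')): buffer="qxx" (len 3), cursors c1@3 c2@3, authorship .12

Answer: 3 3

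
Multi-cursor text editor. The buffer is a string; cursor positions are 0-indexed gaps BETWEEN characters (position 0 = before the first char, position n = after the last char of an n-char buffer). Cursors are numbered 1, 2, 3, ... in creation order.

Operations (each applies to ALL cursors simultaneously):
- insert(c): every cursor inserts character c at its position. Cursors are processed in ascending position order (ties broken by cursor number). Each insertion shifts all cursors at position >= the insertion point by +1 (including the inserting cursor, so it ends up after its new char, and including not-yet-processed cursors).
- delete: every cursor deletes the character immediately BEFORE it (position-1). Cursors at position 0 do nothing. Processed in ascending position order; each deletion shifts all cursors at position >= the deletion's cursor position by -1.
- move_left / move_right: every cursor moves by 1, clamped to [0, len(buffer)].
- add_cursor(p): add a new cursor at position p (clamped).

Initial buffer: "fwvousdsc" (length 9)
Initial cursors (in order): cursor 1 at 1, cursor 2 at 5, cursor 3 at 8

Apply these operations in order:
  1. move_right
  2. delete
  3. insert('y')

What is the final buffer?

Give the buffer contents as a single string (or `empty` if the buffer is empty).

After op 1 (move_right): buffer="fwvousdsc" (len 9), cursors c1@2 c2@6 c3@9, authorship .........
After op 2 (delete): buffer="fvouds" (len 6), cursors c1@1 c2@4 c3@6, authorship ......
After op 3 (insert('y')): buffer="fyvouydsy" (len 9), cursors c1@2 c2@6 c3@9, authorship .1...2..3

Answer: fyvouydsy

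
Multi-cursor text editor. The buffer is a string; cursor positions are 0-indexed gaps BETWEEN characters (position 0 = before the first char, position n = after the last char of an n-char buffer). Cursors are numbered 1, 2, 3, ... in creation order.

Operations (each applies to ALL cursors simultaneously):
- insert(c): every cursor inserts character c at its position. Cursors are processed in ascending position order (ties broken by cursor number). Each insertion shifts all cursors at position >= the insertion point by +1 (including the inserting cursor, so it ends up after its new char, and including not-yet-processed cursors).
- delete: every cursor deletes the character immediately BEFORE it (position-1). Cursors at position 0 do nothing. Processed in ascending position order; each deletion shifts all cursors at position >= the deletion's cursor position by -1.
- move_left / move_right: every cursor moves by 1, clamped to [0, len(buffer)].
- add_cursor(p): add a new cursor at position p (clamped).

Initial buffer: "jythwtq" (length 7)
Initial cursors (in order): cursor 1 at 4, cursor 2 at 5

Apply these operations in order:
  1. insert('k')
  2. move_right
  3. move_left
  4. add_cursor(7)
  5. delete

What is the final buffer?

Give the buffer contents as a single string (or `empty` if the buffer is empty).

After op 1 (insert('k')): buffer="jythkwktq" (len 9), cursors c1@5 c2@7, authorship ....1.2..
After op 2 (move_right): buffer="jythkwktq" (len 9), cursors c1@6 c2@8, authorship ....1.2..
After op 3 (move_left): buffer="jythkwktq" (len 9), cursors c1@5 c2@7, authorship ....1.2..
After op 4 (add_cursor(7)): buffer="jythkwktq" (len 9), cursors c1@5 c2@7 c3@7, authorship ....1.2..
After op 5 (delete): buffer="jythtq" (len 6), cursors c1@4 c2@4 c3@4, authorship ......

Answer: jythtq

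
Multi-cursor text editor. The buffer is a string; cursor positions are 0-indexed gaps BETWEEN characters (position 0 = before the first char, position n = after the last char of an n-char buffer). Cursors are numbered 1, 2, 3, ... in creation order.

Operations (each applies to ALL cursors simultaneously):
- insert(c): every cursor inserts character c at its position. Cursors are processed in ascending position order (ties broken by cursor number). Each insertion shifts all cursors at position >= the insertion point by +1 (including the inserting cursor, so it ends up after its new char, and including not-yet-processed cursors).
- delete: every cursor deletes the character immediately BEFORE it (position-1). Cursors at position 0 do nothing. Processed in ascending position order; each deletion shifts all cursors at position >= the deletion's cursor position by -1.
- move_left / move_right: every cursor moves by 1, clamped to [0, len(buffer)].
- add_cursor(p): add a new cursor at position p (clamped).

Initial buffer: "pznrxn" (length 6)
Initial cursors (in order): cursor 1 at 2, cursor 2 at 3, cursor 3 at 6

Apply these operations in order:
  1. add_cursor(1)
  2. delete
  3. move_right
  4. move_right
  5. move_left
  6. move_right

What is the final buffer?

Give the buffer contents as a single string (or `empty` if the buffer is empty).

Answer: rx

Derivation:
After op 1 (add_cursor(1)): buffer="pznrxn" (len 6), cursors c4@1 c1@2 c2@3 c3@6, authorship ......
After op 2 (delete): buffer="rx" (len 2), cursors c1@0 c2@0 c4@0 c3@2, authorship ..
After op 3 (move_right): buffer="rx" (len 2), cursors c1@1 c2@1 c4@1 c3@2, authorship ..
After op 4 (move_right): buffer="rx" (len 2), cursors c1@2 c2@2 c3@2 c4@2, authorship ..
After op 5 (move_left): buffer="rx" (len 2), cursors c1@1 c2@1 c3@1 c4@1, authorship ..
After op 6 (move_right): buffer="rx" (len 2), cursors c1@2 c2@2 c3@2 c4@2, authorship ..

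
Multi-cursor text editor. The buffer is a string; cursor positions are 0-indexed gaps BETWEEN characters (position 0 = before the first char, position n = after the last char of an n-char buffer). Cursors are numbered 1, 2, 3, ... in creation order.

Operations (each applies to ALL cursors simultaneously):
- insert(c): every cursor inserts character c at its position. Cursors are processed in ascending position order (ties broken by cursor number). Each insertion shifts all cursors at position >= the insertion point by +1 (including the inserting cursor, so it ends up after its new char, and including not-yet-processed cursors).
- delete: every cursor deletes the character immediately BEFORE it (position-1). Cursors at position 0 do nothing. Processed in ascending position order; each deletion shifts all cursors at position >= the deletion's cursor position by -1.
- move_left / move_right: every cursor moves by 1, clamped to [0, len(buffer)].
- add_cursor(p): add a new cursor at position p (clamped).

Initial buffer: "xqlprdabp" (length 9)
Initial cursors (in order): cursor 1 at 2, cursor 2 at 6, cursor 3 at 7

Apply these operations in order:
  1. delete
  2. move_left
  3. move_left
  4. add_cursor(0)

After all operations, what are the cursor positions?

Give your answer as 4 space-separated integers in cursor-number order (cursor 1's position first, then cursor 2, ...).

After op 1 (delete): buffer="xlprbp" (len 6), cursors c1@1 c2@4 c3@4, authorship ......
After op 2 (move_left): buffer="xlprbp" (len 6), cursors c1@0 c2@3 c3@3, authorship ......
After op 3 (move_left): buffer="xlprbp" (len 6), cursors c1@0 c2@2 c3@2, authorship ......
After op 4 (add_cursor(0)): buffer="xlprbp" (len 6), cursors c1@0 c4@0 c2@2 c3@2, authorship ......

Answer: 0 2 2 0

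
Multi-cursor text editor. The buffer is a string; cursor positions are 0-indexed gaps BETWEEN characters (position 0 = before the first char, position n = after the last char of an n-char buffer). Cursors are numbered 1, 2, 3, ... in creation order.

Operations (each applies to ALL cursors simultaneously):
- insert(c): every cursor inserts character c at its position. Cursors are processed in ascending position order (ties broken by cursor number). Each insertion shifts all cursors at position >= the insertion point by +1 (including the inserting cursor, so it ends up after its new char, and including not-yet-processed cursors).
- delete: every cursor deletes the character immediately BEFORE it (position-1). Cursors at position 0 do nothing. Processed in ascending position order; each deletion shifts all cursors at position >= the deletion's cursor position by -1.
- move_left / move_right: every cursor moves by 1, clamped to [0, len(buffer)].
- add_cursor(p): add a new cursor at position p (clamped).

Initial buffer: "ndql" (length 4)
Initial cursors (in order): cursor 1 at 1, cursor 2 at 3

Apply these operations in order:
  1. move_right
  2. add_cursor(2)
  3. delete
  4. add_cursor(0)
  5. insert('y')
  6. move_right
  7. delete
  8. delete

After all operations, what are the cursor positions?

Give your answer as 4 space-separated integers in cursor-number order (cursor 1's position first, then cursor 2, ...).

After op 1 (move_right): buffer="ndql" (len 4), cursors c1@2 c2@4, authorship ....
After op 2 (add_cursor(2)): buffer="ndql" (len 4), cursors c1@2 c3@2 c2@4, authorship ....
After op 3 (delete): buffer="q" (len 1), cursors c1@0 c3@0 c2@1, authorship .
After op 4 (add_cursor(0)): buffer="q" (len 1), cursors c1@0 c3@0 c4@0 c2@1, authorship .
After op 5 (insert('y')): buffer="yyyqy" (len 5), cursors c1@3 c3@3 c4@3 c2@5, authorship 134.2
After op 6 (move_right): buffer="yyyqy" (len 5), cursors c1@4 c3@4 c4@4 c2@5, authorship 134.2
After op 7 (delete): buffer="y" (len 1), cursors c1@1 c2@1 c3@1 c4@1, authorship 1
After op 8 (delete): buffer="" (len 0), cursors c1@0 c2@0 c3@0 c4@0, authorship 

Answer: 0 0 0 0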